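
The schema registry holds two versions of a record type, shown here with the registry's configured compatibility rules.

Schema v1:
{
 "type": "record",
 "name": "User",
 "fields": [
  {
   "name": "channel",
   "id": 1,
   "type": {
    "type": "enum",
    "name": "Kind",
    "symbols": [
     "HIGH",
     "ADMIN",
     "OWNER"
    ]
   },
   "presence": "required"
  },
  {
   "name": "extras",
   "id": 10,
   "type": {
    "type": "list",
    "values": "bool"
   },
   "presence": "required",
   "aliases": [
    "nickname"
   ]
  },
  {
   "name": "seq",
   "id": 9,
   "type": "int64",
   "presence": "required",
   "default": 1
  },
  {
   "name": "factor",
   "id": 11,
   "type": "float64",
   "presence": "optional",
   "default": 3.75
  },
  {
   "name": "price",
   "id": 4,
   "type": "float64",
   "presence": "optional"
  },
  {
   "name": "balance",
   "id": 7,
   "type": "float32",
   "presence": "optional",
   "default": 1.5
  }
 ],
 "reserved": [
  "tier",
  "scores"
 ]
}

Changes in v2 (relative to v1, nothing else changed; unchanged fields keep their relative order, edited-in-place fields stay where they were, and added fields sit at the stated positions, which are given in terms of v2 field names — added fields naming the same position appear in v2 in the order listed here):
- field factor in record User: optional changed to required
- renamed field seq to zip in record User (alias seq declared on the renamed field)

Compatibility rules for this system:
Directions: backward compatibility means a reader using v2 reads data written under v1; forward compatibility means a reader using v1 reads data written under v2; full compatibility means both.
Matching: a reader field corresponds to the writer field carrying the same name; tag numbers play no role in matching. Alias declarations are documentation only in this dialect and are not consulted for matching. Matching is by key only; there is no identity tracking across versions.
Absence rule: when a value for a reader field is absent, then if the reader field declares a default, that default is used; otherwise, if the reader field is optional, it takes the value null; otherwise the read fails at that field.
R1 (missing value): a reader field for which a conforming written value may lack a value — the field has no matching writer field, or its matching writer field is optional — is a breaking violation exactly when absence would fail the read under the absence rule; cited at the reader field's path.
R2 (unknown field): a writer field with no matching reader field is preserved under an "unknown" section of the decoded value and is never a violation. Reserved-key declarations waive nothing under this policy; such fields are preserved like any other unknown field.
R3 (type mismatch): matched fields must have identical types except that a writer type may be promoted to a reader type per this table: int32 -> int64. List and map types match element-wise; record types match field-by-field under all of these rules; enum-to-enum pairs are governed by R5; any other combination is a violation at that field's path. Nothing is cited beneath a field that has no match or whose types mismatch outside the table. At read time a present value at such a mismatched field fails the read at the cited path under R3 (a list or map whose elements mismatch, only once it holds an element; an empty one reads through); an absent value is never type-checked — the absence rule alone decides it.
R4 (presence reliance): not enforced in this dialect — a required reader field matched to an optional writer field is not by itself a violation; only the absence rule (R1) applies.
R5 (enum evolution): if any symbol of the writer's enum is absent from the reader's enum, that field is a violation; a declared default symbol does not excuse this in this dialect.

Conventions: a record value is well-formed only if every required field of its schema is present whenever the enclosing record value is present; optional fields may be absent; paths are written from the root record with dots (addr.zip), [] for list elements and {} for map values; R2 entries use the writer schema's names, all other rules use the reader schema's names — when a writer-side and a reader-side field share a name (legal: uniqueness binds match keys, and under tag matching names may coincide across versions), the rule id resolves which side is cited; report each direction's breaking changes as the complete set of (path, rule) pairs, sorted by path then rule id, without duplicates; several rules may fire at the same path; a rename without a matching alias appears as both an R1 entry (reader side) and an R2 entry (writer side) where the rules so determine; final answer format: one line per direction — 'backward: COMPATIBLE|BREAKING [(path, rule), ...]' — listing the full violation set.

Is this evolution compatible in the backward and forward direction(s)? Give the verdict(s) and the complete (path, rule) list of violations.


backward: COMPATIBLE []; forward: COMPATIBLE []

arrows below run writer -> reader for User
backward analysis of User with v2 as reader and v1 as writer:
  writer required, Kind -> Kind: reader channel maps from writer channel
  writer required, list<bool> -> list<bool>: reader extras maps from writer extras
  no writer field matches reader zip
  writer optional, float64 -> float64: reader factor maps from writer factor
  writer optional, float64 -> float64: reader price maps from writer price
  writer optional, float32 -> float32: reader balance maps from writer balance
  leftover writer field: seq
  => backward: COMPATIBLE
forward analysis of User with v1 as reader and v2 as writer:
  writer required, Kind -> Kind: reader channel maps from writer channel
  writer required, list<bool> -> list<bool>: reader extras maps from writer extras
  no writer field matches reader seq
  writer required, float64 -> float64: reader factor maps from writer factor
  writer optional, float64 -> float64: reader price maps from writer price
  writer optional, float32 -> float32: reader balance maps from writer balance
  leftover writer field: zip
  => forward: COMPATIBLE


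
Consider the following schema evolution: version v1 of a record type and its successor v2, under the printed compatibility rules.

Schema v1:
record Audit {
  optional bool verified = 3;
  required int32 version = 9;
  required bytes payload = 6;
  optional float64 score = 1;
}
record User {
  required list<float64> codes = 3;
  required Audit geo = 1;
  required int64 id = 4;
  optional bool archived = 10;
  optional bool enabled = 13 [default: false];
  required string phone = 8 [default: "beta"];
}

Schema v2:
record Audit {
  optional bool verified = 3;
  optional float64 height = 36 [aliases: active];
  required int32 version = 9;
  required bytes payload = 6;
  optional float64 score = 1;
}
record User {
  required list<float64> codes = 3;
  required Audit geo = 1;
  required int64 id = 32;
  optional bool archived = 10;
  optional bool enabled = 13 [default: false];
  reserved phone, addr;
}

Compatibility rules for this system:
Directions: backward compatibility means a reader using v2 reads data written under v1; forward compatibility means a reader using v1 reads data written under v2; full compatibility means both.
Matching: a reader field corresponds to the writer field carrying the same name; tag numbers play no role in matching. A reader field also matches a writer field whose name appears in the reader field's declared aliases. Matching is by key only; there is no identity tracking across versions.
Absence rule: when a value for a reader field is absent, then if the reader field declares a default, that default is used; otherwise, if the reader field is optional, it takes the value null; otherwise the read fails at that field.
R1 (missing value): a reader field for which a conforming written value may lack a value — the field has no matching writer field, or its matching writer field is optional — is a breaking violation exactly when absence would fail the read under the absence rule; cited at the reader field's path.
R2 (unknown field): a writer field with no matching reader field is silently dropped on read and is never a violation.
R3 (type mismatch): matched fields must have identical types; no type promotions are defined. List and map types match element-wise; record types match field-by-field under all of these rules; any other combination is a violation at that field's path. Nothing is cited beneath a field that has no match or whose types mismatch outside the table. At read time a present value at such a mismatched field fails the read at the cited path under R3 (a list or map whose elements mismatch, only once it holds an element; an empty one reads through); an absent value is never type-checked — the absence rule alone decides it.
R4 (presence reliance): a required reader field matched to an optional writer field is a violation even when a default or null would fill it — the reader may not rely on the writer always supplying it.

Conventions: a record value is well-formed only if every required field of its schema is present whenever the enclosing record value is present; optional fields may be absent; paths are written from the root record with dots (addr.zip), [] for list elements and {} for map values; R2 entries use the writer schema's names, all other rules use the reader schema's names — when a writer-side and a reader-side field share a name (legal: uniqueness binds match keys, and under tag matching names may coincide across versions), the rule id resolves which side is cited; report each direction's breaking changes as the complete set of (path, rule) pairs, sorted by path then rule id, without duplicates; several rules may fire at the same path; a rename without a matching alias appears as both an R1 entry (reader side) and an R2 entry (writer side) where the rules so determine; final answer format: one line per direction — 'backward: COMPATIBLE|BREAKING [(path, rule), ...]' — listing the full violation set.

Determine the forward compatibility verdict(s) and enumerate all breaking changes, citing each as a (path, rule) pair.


the writer's type comes first in each User pair
forward pass over User, reader schema v1, writer schema v2:
  writer required, list<float64> -> list<float64>: reader codes maps from writer codes
  writer required, Audit -> Audit: reader geo maps from writer geo
  writer required, int64 -> int64: reader id maps from writer id
  writer optional, bool -> bool: reader archived maps from writer archived
  writer optional, bool -> bool: reader enabled maps from writer enabled
  no writer field matches reader phone
  writer optional, bool -> bool: reader geo.verified maps from writer geo.verified
  writer required, int32 -> int32: reader geo.version maps from writer geo.version
  writer required, bytes -> bytes: reader geo.payload maps from writer geo.payload
  writer optional, float64 -> float64: reader geo.score maps from writer geo.score
  writer geo.height: unknown to reader
  => no violations; forward on User: COMPATIBLE
the other User changes do not affect what is asked:
  removed field phone from record User (its key "phone" joins the reserved list) -> no rule fires on it in User's dialect; the asked verdict holds
  added field height to record Audit: optional float64, tag 36 (in v2 it sits immediately before version) -> no rule fires on it in User's dialect; the asked verdict holds
  field id in record User: tag 4 changed to 32 -> no rule fires on it in User's dialect; the asked verdict holds

forward: COMPATIBLE []


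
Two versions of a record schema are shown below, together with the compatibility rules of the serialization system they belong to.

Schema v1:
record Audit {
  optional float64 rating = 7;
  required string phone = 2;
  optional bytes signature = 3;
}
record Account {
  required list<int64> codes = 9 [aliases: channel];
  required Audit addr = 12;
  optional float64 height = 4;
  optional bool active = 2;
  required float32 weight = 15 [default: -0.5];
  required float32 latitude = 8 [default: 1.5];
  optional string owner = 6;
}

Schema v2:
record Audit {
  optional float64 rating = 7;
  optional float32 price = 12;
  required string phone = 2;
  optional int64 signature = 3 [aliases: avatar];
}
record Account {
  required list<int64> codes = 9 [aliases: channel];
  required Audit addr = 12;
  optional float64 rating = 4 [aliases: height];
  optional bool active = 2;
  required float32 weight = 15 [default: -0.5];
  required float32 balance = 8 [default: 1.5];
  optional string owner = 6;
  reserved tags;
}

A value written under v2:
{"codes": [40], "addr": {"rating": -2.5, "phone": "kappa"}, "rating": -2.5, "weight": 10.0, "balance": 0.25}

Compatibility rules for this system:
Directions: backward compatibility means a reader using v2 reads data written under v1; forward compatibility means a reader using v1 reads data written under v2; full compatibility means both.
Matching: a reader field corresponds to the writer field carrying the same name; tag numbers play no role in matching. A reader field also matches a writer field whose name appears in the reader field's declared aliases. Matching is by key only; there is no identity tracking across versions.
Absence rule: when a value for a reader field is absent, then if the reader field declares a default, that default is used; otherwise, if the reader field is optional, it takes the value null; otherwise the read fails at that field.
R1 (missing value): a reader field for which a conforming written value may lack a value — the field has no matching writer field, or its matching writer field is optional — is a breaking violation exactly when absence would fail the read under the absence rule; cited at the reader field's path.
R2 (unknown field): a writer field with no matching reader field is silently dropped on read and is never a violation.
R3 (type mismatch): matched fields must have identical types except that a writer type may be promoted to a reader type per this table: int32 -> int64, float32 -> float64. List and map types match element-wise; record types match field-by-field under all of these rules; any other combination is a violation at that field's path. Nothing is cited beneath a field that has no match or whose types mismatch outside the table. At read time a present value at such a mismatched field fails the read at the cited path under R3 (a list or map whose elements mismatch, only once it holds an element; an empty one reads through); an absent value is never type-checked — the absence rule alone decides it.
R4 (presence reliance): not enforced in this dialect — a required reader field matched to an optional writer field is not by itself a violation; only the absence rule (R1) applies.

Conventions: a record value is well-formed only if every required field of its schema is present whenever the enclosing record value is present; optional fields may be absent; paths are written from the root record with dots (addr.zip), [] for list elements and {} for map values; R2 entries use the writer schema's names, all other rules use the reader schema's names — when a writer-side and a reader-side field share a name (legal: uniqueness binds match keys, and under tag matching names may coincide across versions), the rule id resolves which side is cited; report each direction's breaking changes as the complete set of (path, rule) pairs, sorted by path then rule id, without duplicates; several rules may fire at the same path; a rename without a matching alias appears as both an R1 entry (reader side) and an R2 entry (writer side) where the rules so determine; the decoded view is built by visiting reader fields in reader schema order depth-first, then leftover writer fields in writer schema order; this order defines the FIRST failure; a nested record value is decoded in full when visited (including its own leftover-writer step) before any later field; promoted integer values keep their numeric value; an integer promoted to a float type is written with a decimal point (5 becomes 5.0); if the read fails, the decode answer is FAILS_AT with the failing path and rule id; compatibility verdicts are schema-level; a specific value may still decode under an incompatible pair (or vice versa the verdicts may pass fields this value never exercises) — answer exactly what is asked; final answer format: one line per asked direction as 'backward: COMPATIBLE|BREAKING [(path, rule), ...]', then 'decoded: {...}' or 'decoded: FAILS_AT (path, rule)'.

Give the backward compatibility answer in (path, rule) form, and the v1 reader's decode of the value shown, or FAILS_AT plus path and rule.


backward: BREAKING [(addr.signature, R3)]; decoded: {"codes": [40], "addr": {"rating": -2.5, "phone": "kappa", "signature": null}, "height": null, "active": null, "weight": 10.0, "latitude": 1.5, "owner": null}

arrows below run writer -> reader for Account
backward for Account (reader v2, writer v1):
  writer required, list<int64> -> list<int64>: reader codes maps from writer codes
  writer required, Audit -> Audit: reader addr maps from writer addr
  writer optional, float64 -> float64: reader rating maps from writer height
  writer optional, bool -> bool: reader active maps from writer active
  writer required, float32 -> float32: reader weight maps from writer weight
  balance has no writer counterpart
  writer optional, string -> string: reader owner maps from writer owner
  writer latitude: unknown to reader
  writer optional, float64 -> float64: reader addr.rating maps from writer addr.rating
  addr.price has no writer counterpart
  writer required, string -> string: reader addr.phone maps from writer addr.phone
  writer optional, bytes -> int64: reader addr.signature maps from writer addr.signature
  R3 fires at addr.signature
  => 1 violation(s): backward is BREAKING for Account
decode (reader v1):
  codes := [40]
  addr.rating := -2.5
  addr.phone := "kappa"
  addr.signature := null (absent, optional -> null)
  height := null (absent, optional -> null)
  active := null (absent, optional -> null)
  weight := 10.0
  latitude := 1.5 (absent -> default)
  owner := null (absent, optional -> null)
  writer rating: unknown -> dropped
  writer balance: unknown -> dropped
  => decoded: {"codes": [40], "addr": {"rating": -2.5, "phone": "kappa", "signature": null}, "height": null, "active": null, "weight": 10.0, "latitude": 1.5, "owner": null}
checking off the Account differences that do not matter here:
  added field price to record Audit: optional float32, tag 12 (in v2 it sits immediately before phone) -> inert for the asked Account verdict: nothing fires


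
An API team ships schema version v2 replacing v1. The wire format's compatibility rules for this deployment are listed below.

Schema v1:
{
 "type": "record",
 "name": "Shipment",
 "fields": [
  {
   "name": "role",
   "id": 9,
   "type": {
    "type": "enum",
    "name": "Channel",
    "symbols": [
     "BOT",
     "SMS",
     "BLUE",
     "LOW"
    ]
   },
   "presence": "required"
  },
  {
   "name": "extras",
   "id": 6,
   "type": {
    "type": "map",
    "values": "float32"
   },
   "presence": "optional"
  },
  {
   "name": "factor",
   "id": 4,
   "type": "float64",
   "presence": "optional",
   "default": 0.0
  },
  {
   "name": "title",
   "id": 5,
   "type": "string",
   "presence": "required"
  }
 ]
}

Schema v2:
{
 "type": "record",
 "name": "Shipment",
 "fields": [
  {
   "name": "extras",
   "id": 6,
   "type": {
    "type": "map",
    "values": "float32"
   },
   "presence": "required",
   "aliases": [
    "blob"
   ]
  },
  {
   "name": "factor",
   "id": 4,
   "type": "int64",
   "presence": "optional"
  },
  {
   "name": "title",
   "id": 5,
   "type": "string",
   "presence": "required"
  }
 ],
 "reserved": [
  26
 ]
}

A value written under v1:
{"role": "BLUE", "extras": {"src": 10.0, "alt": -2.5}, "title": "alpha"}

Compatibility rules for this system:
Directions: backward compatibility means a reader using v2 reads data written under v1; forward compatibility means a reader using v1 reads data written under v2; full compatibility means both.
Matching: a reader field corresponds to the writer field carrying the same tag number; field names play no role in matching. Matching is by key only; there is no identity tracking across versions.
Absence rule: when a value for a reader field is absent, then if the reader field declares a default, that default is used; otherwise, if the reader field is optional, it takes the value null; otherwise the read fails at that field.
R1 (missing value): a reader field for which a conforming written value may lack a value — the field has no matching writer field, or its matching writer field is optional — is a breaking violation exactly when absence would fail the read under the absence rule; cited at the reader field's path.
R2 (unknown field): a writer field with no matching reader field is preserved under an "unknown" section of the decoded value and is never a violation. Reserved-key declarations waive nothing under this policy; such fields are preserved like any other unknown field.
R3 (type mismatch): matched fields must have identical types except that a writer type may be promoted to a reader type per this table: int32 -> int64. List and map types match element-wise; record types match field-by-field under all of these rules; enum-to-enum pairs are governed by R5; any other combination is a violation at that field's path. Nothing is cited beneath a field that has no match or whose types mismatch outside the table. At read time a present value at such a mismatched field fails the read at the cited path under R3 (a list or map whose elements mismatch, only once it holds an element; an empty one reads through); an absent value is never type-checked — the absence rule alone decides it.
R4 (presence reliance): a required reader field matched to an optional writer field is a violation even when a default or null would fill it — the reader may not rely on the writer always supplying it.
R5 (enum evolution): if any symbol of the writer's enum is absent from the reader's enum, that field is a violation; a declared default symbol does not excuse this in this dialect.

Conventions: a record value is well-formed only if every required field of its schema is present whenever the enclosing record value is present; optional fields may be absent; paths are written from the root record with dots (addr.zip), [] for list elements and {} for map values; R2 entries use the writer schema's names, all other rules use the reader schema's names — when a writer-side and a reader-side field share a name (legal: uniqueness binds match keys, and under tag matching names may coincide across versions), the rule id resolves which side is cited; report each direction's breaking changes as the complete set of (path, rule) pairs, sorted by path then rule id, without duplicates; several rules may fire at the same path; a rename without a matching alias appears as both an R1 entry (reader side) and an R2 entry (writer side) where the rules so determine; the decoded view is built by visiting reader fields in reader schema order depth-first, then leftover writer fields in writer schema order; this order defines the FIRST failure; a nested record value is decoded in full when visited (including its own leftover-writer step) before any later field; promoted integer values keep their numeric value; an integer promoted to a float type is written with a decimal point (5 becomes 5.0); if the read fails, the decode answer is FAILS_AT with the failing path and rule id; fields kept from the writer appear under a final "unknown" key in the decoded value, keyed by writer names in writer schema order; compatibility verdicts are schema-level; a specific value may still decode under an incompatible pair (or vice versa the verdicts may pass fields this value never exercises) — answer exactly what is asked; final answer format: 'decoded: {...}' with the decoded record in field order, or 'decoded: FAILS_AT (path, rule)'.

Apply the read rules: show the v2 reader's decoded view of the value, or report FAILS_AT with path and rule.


in Shipment below, arrows point writer -> reader
decode (reader v2):
  extras := {"src": 10.0, "alt": -2.5}
  factor := null (not supplied -> null)
  title := "alpha"
  writer role: kept under "unknown"
  => decoded: {"extras": {"src": 10.0, "alt": -2.5}, "factor": null, "title": "alpha", "unknown": {"role": "BLUE"}}
the other Shipment changes do not affect what is asked:
  field extras in record Shipment: optional changed to required -> changes Shipment's schema-level verdicts only — the decode of this value is the same

decoded: {"extras": {"src": 10.0, "alt": -2.5}, "factor": null, "title": "alpha", "unknown": {"role": "BLUE"}}


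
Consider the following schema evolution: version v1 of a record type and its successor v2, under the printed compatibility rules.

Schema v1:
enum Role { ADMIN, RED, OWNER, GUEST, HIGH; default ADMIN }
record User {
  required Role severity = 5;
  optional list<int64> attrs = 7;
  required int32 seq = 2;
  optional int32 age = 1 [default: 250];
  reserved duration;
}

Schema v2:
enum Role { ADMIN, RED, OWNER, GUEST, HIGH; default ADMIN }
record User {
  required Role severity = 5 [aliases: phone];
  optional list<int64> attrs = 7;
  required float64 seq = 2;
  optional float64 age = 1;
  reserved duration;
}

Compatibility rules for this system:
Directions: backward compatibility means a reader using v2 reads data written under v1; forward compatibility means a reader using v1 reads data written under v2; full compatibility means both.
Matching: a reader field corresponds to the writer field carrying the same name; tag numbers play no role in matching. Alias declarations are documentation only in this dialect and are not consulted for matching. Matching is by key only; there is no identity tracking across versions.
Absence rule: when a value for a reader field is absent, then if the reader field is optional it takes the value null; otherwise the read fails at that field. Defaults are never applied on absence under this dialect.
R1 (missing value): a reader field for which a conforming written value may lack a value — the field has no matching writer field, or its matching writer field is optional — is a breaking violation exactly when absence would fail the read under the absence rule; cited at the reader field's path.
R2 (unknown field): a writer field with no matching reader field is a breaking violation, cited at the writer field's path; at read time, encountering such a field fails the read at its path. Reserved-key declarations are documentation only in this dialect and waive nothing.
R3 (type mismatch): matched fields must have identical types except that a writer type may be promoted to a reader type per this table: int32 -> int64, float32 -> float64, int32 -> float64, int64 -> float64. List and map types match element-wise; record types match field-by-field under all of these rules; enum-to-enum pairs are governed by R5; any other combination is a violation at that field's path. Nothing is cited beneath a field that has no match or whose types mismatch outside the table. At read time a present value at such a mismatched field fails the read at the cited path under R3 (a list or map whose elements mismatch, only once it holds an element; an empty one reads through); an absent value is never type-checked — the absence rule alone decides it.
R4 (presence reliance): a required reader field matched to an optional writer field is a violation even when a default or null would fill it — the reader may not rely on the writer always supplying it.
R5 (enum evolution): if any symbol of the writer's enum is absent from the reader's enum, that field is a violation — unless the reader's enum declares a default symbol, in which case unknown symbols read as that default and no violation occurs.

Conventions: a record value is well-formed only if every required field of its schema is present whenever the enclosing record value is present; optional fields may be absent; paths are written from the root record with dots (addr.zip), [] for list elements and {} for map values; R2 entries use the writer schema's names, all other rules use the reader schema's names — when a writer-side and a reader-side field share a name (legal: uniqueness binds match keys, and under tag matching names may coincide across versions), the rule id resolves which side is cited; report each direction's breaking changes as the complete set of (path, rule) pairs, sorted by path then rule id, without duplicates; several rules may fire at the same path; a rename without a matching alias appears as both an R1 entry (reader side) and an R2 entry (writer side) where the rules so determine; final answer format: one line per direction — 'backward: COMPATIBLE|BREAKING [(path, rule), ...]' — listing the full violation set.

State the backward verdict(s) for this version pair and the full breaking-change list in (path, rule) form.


each type pair in User: writer, then reader
backward analysis of User with v2 as reader and v1 as writer:
  Role -> Role, writer required: severity aligns to severity
  list<int64> -> list<int64>, writer optional: attrs aligns to attrs
  int32 -> float64, writer required: seq aligns to seq
  int32 -> float64, writer optional: age aligns to age
  => backward verdict for User: COMPATIBLE, no violations
the rest of the User diff is inert for this question:
  field age in record User: type int32 changed to float64 (its default is dropped) -> its effect on User is confined to the forward direction, not asked
  field seq in record User: type int32 changed to float64 -> its effect on User is confined to the forward direction, not asked

backward: COMPATIBLE []


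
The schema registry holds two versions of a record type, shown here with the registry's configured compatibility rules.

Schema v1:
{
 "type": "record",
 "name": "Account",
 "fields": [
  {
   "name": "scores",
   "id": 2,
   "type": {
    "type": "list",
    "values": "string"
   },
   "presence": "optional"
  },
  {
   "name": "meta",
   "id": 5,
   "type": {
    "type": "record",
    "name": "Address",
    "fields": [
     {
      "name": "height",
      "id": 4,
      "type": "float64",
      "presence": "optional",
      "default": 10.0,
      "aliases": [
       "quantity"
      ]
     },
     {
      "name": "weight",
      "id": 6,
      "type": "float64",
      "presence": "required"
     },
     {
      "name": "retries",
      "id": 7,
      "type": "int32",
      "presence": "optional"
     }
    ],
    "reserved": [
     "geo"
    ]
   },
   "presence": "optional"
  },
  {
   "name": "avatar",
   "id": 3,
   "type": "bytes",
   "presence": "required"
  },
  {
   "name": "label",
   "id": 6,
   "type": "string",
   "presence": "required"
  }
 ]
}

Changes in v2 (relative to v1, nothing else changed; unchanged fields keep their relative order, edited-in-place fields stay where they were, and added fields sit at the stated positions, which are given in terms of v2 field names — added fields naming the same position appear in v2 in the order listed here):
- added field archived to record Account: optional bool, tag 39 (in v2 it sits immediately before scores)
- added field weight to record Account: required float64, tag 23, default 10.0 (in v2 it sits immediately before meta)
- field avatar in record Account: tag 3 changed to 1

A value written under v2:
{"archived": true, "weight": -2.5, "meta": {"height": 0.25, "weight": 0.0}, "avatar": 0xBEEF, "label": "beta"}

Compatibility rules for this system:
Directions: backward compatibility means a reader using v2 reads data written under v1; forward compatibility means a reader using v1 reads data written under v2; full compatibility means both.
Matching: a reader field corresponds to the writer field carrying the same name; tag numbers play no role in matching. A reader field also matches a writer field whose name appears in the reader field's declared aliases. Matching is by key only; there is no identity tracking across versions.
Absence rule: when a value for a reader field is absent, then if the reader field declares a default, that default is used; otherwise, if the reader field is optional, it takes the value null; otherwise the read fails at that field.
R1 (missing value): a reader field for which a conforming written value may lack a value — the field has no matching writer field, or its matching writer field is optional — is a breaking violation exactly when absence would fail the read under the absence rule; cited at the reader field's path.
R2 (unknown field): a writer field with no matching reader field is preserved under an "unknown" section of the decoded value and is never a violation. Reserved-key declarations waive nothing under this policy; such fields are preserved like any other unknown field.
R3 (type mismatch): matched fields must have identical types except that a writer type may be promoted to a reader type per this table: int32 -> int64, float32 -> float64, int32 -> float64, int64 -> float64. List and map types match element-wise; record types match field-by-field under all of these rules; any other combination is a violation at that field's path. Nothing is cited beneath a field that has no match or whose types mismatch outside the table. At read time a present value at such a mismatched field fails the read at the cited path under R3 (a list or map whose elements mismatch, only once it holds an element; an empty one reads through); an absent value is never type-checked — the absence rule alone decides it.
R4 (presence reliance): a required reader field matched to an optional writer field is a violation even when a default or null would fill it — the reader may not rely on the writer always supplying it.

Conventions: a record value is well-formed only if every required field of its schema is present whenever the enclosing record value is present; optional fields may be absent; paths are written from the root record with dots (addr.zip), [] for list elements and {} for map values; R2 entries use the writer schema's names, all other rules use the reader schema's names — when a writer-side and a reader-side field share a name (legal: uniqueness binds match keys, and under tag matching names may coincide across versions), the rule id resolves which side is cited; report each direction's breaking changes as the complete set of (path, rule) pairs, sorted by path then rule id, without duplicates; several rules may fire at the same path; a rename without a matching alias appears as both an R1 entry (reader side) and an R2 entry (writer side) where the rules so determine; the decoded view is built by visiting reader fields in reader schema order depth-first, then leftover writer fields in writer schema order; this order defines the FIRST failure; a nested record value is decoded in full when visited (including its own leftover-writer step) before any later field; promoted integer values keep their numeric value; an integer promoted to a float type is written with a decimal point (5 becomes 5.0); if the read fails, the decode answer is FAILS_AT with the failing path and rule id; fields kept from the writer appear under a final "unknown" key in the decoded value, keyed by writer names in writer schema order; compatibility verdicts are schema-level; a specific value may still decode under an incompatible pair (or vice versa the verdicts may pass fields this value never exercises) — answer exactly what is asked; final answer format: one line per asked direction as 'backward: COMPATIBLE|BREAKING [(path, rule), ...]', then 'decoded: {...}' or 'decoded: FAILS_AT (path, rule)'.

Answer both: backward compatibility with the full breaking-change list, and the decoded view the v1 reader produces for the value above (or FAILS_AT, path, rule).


arrows below run writer -> reader for Account
checking backward for Account: reader v2 against writer v1:
  archived has no writer counterpart
  writer optional, list<string> -> list<string>: reader scores maps from writer scores
  weight has no writer counterpart
  writer optional, Address -> Address: reader meta maps from writer meta
  writer required, bytes -> bytes: reader avatar maps from writer avatar
  writer required, string -> string: reader label maps from writer label
  writer optional, float64 -> float64: reader meta.height maps from writer meta.height
  writer required, float64 -> float64: reader meta.weight maps from writer meta.weight
  writer optional, int32 -> int32: reader meta.retries maps from writer meta.retries
  nothing fires on Account: backward is COMPATIBLE
migrating the Account value to v1:
  scores := null (absent, optional -> null)
  meta.height := 0.25
  meta.weight := 0.0
  meta.retries := null (absent, optional -> null)
  avatar := 0xBEEF
  label := "beta"
  writer archived: kept under "unknown"
  writer weight: kept under "unknown"
  => decoded: {"scores": null, "meta": {"height": 0.25, "weight": 0.0, "retries": null}, "avatar": 0xBEEF, "label": "beta", "unknown": {"archived": true, "weight": -2.5}}
ruling out the remaining Account differences:
  field avatar in record Account: tag 3 changed to 1 -> fires no rule on Account, leaving the asked answer as it is

backward: COMPATIBLE []; decoded: {"scores": null, "meta": {"height": 0.25, "weight": 0.0, "retries": null}, "avatar": 0xBEEF, "label": "beta", "unknown": {"archived": true, "weight": -2.5}}


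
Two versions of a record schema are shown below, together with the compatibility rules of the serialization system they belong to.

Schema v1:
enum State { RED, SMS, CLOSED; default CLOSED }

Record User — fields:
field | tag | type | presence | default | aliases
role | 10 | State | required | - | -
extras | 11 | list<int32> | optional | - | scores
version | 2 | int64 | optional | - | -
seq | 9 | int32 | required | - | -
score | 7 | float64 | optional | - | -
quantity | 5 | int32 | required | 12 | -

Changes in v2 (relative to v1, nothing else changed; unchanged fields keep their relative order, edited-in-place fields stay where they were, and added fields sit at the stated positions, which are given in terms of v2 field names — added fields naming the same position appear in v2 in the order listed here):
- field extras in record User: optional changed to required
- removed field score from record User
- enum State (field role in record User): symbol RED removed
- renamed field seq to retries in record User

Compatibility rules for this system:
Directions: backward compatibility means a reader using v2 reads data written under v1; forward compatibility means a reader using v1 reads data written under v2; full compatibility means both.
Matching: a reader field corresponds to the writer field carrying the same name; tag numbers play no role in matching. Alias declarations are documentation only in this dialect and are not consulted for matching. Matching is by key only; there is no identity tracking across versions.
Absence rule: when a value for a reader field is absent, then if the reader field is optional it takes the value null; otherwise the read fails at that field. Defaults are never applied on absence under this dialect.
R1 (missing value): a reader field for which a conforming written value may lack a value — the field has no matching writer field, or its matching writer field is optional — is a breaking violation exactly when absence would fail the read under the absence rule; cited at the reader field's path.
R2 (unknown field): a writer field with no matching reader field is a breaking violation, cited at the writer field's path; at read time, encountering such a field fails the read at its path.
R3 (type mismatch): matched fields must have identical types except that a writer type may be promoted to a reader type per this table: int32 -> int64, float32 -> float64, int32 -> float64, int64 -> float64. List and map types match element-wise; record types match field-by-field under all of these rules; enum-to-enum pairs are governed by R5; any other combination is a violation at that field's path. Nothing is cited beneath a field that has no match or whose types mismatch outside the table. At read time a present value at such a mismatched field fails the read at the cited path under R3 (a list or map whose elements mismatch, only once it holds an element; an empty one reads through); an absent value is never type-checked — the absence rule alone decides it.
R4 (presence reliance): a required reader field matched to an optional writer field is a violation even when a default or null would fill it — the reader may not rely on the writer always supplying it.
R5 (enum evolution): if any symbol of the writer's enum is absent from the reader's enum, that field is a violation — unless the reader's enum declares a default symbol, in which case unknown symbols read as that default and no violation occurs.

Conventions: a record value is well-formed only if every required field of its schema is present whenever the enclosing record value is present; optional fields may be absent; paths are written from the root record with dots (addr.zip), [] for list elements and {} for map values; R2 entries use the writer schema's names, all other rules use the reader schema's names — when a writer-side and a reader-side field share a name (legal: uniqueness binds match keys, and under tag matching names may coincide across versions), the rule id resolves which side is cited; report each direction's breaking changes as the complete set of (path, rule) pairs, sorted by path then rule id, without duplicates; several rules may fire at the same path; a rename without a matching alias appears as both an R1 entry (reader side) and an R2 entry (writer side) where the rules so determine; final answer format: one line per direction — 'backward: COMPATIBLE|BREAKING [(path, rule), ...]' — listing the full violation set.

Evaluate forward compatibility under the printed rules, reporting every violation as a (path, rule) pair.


each type pair in User: writer, then reader
forward analysis of User with v1 as reader and v2 as writer:
  role: paired with writer role (State -> State; writer required)
  extras: paired with writer extras (list<int32> -> list<int32>; writer required)
  version: paired with writer version (int64 -> int64; writer optional)
  no writer field matches reader seq
  no writer field matches reader score
  quantity: paired with writer quantity (int32 -> int32; writer required)
  leftover writer field: retries
  rule R2 violated at retries
  rule R1 violated at seq
  => 2 violation(s): forward is BREAKING for User
checking off the User differences that do not matter here:
  field extras in record User: optional changed to required -> its effect on User is confined to the backward direction, not asked
  removed field score from record User -> its effect on User is confined to the backward direction, not asked
  enum State (field role in record User): symbol RED removed -> fires no rule on User, leaving the asked answer as it is

forward: BREAKING [(retries, R2), (seq, R1)]
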